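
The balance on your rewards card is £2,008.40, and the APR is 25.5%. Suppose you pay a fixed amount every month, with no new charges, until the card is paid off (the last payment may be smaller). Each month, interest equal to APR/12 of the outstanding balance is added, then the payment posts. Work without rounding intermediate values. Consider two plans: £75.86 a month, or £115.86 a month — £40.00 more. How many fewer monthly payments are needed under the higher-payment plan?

18 fewer payments

Monthly rate r = 25.5%/12 = 2.125% = 0.02125.
At £75.86/mo: n = ⌈−ln(1 − rB₀/P)/ln(1+r)⌉ = 40 payments (last £24.81); total interest = total paid − £2,008.40 = £974.95.
At £115.86/mo: 22 payments (last £98.59); total interest £523.25.
Payments saved = 40 − 22 = 18.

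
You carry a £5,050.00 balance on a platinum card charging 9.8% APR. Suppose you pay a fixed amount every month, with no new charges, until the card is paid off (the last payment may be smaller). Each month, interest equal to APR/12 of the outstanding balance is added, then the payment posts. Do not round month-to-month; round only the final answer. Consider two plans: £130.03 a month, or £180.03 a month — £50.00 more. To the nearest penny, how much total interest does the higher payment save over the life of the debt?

Monthly rate r = 9.8%/12 = 0.816667% = 0.00816667.
At £130.03/mo: n = ⌈−ln(1 − rB₀/P)/ln(1+r)⌉ = 47 payments (last £117.85); total interest = total paid − £5,050.00 = £1,049.23.
At £180.03/mo: 32 payments (last £177.86); total interest £708.79.
Interest saved = £1,049.23 − £708.79 = £340.44.

£340.44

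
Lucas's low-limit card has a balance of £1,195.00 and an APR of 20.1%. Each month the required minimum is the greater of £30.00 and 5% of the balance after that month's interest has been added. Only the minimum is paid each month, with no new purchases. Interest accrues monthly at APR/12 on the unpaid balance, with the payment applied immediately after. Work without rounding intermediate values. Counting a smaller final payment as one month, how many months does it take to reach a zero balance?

Monthly rate r = 20.1%/12 = 1.675% = 0.01675.
While 5% of the post-interest balance exceeds £30.00, each month B ← (B·(1+r))·(1 − 0.05), i.e. B shrinks by the factor (1+r)·0.95 = 0.96591.
This holds for months 1–21. Entering month 22 the balance is £576.85; 5% of the post-interest balance is now below £30.00, so the flat £30.00 minimum applies from here.
From month 22 a fixed £30.00 at rate r clears £576.85 in 24 more payments. Total: 21 + 24 = 45 months.

45 months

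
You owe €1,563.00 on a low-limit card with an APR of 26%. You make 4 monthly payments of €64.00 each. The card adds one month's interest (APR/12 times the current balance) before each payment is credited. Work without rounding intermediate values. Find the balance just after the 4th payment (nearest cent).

€1,438.49

Monthly rate r = 26%/12 = 2.16667% = 0.0216667.
Each month: B ← B·(1+r) − €64.00.
Month 1: interest €33.87; balance after payment €1,532.87.
Month 2: interest €33.21; balance after payment €1,502.08.
Month 3: interest €32.55; balance after payment €1,470.62.
Month 4: interest €31.86; balance after payment €1,438.49.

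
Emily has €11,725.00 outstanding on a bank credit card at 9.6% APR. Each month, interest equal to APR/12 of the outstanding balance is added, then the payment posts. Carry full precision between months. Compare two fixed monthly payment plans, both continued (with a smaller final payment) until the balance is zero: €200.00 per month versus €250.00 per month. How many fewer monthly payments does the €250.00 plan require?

Monthly rate r = 9.6%/12 = 0.8% = 0.008.
At €200.00/mo: n = ⌈−ln(1 − rB₀/P)/ln(1+r)⌉ = 80 payments (last €88.24); total interest = total paid − €11,725.00 = €4,163.24.
At €250.00/mo: 60 payments (last €6.35); total interest €3,031.35.
Payments saved = 80 − 60 = 20.

20 fewer payments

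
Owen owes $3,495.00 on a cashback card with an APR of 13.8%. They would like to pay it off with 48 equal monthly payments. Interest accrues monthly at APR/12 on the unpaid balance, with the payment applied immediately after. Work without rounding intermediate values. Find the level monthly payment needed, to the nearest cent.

Monthly rate r = 13.8%/12 = 1.15% = 0.0115.
Level-payment amortization: P = B₀·r / (1 − (1+r)^(−n)) = 3495.00·0.0115 / (1 − 1.0115^(−48)).
Denominator 1 − (1+r)^(−48) = 0.422386388.
P = 40.1925 / 0.422386388 ≈ 95.16.

$95.16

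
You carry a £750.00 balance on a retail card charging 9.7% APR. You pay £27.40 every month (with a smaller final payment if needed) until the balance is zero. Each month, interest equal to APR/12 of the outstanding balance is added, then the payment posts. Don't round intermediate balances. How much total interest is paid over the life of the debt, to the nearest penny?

Monthly rate r = 9.7%/12 = 0.808333% = 0.00808333.
Payoff takes n = ⌈−ln(1 − rB₀/P)/ln(1+r)⌉ = ⌈31.062⌉ = 32 payments; the last is £1.71.
Total paid = 31·£27.40 + £1.71 = £851.11.
Total interest = total paid − principal = £851.11 − £750.00 = £101.11.

£101.11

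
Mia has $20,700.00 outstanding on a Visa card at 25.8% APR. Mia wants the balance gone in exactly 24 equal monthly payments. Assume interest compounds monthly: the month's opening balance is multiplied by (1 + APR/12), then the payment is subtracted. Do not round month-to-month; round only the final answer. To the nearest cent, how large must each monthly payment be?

Monthly rate r = 25.8%/12 = 2.15% = 0.0215.
Level-payment amortization: P = B₀·r / (1 − (1+r)^(−n)) = 20700.00·0.0215 / (1 − 1.0215^(−24)).
Denominator 1 − (1+r)^(−24) = 0.399823348.
P = 445.05 / 0.399823348 ≈ 1113.12.

$1,113.12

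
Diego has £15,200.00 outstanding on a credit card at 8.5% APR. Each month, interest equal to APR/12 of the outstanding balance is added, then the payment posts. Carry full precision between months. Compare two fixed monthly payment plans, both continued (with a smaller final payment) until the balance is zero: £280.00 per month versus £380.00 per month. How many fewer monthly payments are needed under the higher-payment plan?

21 fewer payments

Monthly rate r = 8.5%/12 = 0.708333% = 0.00708333.
At £280.00/mo: n = ⌈−ln(1 − rB₀/P)/ln(1+r)⌉ = 69 payments (last £214.01); total interest = total paid − £15,200.00 = £4,054.01.
At £380.00/mo: 48 payments (last £75.66); total interest £2,735.66.
Payments saved = 69 − 48 = 21.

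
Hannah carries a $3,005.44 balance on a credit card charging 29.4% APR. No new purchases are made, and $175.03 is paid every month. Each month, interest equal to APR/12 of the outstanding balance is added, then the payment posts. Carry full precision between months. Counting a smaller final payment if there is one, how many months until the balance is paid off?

23 months

Monthly rate r = 29.4%/12 = 2.45% = 0.0245.
Recurrence: B ← B·(1+r) − $175.03.
Month 1: interest $73.63; balance after payment $2,904.04.
Month 2: interest $71.15; balance after payment $2,800.16.
Closed form: n = −ln(1 − rB₀/P)/ln(1+r) = −ln(0.57931)/ln(1.0245) ≈ 22.554, so the balance reaches zero during payment 23.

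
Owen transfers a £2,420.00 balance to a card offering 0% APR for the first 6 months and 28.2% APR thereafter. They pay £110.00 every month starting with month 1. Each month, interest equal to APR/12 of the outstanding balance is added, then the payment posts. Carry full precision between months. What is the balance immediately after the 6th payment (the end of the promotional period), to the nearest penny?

£1,760.00

Promo months 1–6 at r₀ = 0%/12 = 0; months 7+ at r₁ = 28.2%/12 = 0.0235.
After month 6 (no interest yet): B = £2,420.00 − 6·£110.00 = £1,760.00.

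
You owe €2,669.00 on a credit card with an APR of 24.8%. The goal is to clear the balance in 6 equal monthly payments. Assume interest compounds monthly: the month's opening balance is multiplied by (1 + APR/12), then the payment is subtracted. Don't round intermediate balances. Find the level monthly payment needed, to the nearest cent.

€477.56

Monthly rate r = 24.8%/12 = 2.06667% = 0.0206667.
Level-payment amortization: P = B₀·r / (1 − (1+r)^(−n)) = 2669.00·0.0206667 / (1 − 1.02067^(−6)).
Denominator 1 − (1+r)^(−6) = 0.115502906.
P = 55.1593 / 0.115502906 ≈ 477.56.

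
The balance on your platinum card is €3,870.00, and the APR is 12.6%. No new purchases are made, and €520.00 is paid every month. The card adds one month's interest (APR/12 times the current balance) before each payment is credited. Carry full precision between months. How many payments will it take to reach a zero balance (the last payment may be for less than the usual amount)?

Monthly rate r = 12.6%/12 = 1.05% = 0.0105.
Recurrence: B ← B·(1+r) − €520.00.
Month 1: interest €40.63; balance after payment €3,390.64.
Month 2: interest €35.60; balance after payment €2,906.24.
Closed form: n = −ln(1 − rB₀/P)/ln(1+r) = −ln(0.92186)/ln(1.0105) ≈ 7.790, so the balance reaches zero during payment 8.

8 payments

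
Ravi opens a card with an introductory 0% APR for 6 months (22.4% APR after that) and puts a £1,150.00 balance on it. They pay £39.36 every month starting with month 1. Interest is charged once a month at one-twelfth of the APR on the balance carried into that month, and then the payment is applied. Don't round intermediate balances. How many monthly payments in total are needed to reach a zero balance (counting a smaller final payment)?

37 months

Promo months 1–6 at r₀ = 0%/12 = 0; months 7+ at r₁ = 22.4%/12 = 0.0186667.
After month 6 (no interest yet): B = £1,150.00 − 6·£39.36 = £913.84.
Then at r₁ with £39.36/mo: n₂ = −ln(1 − r₁·B/P)/ln(1+r₁) ≈ 30.72 → 31 more payments.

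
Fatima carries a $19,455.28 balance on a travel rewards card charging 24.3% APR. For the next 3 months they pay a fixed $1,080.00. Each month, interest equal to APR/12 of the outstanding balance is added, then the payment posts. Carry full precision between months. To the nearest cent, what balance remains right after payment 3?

Monthly rate r = 24.3%/12 = 2.025% = 0.02025.
Each month: B ← B·(1+r) − $1,080.00.
Month 1: interest $393.97; balance after payment $18,769.25.
Month 2: interest $380.08; balance after payment $18,069.33.
Month 3: interest $365.90; balance after payment $17,355.23.

$17,355.23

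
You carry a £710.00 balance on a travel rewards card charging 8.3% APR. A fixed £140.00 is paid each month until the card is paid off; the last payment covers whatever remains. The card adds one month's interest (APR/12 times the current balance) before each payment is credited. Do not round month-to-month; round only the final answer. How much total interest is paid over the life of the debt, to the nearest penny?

Monthly rate r = 8.3%/12 = 0.691667% = 0.00691667.
Payoff takes n = ⌈−ln(1 − rB₀/P)/ln(1+r)⌉ = ⌈5.180⌉ = 6 payments; the last is £25.32.
Total paid = 5·£140.00 + £25.32 = £725.32.
Total interest = total paid − principal = £725.32 − £710.00 = £15.32.

£15.32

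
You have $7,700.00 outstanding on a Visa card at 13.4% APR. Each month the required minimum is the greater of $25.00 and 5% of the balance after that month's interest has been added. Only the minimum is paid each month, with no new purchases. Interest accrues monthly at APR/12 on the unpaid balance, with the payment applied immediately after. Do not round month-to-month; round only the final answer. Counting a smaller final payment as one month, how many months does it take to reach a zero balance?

Monthly rate r = 13.4%/12 = 1.11667% = 0.0111667.
While 5% of the post-interest balance exceeds $25.00, each month B ← (B·(1+r))·(1 − 0.05), i.e. B shrinks by the factor (1+r)·0.95 = 0.96061.
This holds for months 1–69. Entering month 70 the balance is $481.05; 5% of the post-interest balance is now below $25.00, so the flat $25.00 minimum applies from here.
From month 70 a fixed $25.00 at rate r clears $481.05 in 22 more payments. Total: 69 + 22 = 91 months.

91 months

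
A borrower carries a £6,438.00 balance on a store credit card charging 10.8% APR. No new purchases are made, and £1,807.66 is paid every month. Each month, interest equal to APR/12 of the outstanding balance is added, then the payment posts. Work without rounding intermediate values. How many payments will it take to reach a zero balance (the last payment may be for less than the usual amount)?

Monthly rate r = 10.8%/12 = 0.9% = 0.009.
Recurrence: B ← B·(1+r) − £1,807.66.
Month 1: interest £57.94; balance after payment £4,688.28.
Month 2: interest £42.19; balance after payment £2,922.82.
Month 3: interest £26.31; balance after payment £1,141.46.
Month 4: interest £10.27; balance after payment £0.00.

4 payments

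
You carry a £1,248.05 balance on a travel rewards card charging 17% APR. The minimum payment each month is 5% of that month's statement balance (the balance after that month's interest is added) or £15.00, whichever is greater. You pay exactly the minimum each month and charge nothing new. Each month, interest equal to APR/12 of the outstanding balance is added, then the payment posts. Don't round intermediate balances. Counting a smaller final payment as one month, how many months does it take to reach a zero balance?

Monthly rate r = 17%/12 = 1.41667% = 0.0141667.
While 5% of the post-interest balance exceeds £15.00, each month B ← (B·(1+r))·(1 − 0.05), i.e. B shrinks by the factor (1+r)·0.95 = 0.96346.
This holds for months 1–39. Entering month 40 the balance is £292.22; 5% of the post-interest balance is now below £15.00, so the flat £15.00 minimum applies from here.
From month 40 a fixed £15.00 at rate r clears £292.22 in 23 more payments. Total: 39 + 23 = 62 months.

62 months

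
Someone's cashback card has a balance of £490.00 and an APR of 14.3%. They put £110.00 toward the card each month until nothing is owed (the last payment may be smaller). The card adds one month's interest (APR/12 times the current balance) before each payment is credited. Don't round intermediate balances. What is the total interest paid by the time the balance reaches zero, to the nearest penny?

£16.63

Monthly rate r = 14.3%/12 = 1.19167% = 0.0119167.
Payoff takes n = ⌈−ln(1 − rB₀/P)/ln(1+r)⌉ = ⌈4.604⌉ = 5 payments; the last is £66.63.
Total paid = 4·£110.00 + £66.63 = £506.63.
Total interest = total paid − principal = £506.63 − £490.00 = £16.63.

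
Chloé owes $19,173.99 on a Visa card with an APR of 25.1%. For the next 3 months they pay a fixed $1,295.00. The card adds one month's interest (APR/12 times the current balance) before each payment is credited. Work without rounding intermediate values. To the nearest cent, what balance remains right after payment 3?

$16,435.67

Monthly rate r = 25.1%/12 = 2.09167% = 0.0209167.
Each month: B ← B·(1+r) − $1,295.00.
Month 1: interest $401.06; balance after payment $18,280.05.
Month 2: interest $382.36; balance after payment $17,367.40.
Month 3: interest $363.27; balance after payment $16,435.67.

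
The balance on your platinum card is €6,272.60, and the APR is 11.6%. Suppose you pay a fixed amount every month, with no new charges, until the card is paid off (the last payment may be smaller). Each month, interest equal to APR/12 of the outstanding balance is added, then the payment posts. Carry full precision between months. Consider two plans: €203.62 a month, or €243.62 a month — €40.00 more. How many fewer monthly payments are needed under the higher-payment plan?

7 fewer payments

Monthly rate r = 11.6%/12 = 0.966667% = 0.00966667.
At €203.62/mo: n = ⌈−ln(1 − rB₀/P)/ln(1+r)⌉ = 37 payments (last €152.32); total interest = total paid − €6,272.60 = €1,210.04.
At €243.62/mo: 30 payments (last €183.03); total interest €975.41.
Payments saved = 37 − 30 = 7.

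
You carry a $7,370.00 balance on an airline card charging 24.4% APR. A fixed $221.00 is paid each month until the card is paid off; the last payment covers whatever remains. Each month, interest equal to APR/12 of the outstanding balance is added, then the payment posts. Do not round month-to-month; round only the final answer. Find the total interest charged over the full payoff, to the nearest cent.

Monthly rate r = 24.4%/12 = 2.03333% = 0.0203333.
Payoff takes n = ⌈−ln(1 − rB₀/P)/ln(1+r)⌉ = ⌈56.309⌉ = 57 payments; the last is $68.78.
Total paid = 56·$221.00 + $68.78 = $12,444.78.
Total interest = total paid − principal = $12,444.78 − $7,370.00 = $5,074.78.

$5,074.78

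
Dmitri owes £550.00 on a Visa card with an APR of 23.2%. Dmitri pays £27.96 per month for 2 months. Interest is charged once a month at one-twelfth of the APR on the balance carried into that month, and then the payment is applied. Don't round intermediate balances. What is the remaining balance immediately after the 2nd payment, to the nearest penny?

£515.01

Monthly rate r = 23.2%/12 = 1.93333% = 0.0193333.
Each month: B ← B·(1+r) − £27.96.
Month 1: interest £10.63; balance after payment £532.67.
Month 2: interest £10.30; balance after payment £515.01.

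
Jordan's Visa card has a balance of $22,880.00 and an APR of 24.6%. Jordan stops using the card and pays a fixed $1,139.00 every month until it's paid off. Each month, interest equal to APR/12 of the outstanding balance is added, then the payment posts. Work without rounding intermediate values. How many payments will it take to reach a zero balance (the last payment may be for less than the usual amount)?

27 months

Monthly rate r = 24.6%/12 = 2.05% = 0.0205.
Recurrence: B ← B·(1+r) − $1,139.00.
Month 1: interest $469.04; balance after payment $22,210.04.
Month 2: interest $455.31; balance after payment $21,526.35.
Closed form: n = −ln(1 − rB₀/P)/ln(1+r) = −ln(0.5882)/ln(1.0205) ≈ 26.152, so the balance reaches zero during payment 27.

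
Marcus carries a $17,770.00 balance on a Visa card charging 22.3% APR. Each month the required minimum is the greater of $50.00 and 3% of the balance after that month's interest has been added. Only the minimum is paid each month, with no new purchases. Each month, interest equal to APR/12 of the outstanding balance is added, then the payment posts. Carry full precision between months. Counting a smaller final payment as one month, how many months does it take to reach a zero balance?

Monthly rate r = 22.3%/12 = 1.85833% = 0.0185833.
While 3% of the post-interest balance exceeds $50.00, each month B ← (B·(1+r))·(1 − 0.03), i.e. B shrinks by the factor (1+r)·0.97 = 0.98803.
This holds for months 1–198. Entering month 199 the balance is $1,636.10; 3% of the post-interest balance is now below $50.00, so the flat $50.00 minimum applies from here.
From month 199 a fixed $50.00 at rate r clears $1,636.10 in 51 more payments. Total: 198 + 51 = 249 months.

249 months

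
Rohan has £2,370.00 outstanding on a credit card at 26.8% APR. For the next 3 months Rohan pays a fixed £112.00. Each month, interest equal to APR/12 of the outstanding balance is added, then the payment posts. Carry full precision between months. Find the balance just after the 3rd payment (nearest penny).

Monthly rate r = 26.8%/12 = 2.23333% = 0.0223333.
Each month: B ← B·(1+r) − £112.00.
Month 1: interest £52.93; balance after payment £2,310.93.
Month 2: interest £51.61; balance after payment £2,250.54.
Month 3: interest £50.26; balance after payment £2,188.80.

£2,188.80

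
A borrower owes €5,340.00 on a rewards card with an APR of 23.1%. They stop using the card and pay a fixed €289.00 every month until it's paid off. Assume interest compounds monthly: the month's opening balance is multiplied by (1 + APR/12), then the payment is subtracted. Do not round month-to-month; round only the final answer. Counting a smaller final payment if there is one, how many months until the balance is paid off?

24 payments

Monthly rate r = 23.1%/12 = 1.925% = 0.01925.
Recurrence: B ← B·(1+r) − €289.00.
Month 1: interest €102.80; balance after payment €5,153.80.
Month 2: interest €99.21; balance after payment €4,964.01.
Closed form: n = −ln(1 − rB₀/P)/ln(1+r) = −ln(0.64431)/ln(1.01925) ≈ 23.054, so the balance reaches zero during payment 24.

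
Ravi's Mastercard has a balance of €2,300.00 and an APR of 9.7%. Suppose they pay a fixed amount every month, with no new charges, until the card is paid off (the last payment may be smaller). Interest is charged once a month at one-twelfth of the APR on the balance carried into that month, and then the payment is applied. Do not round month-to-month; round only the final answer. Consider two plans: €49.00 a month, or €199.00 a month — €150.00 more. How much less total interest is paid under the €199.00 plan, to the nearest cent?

Monthly rate r = 9.7%/12 = 0.808333% = 0.00808333.
At €49.00/mo: n = ⌈−ln(1 − rB₀/P)/ln(1+r)⌉ = 60 payments (last €12.84); total interest = total paid − €2,300.00 = €603.84.
At €199.00/mo: 13 payments (last €36.50); total interest €124.50.
Interest saved = €603.84 − €124.50 = €479.34.

€479.34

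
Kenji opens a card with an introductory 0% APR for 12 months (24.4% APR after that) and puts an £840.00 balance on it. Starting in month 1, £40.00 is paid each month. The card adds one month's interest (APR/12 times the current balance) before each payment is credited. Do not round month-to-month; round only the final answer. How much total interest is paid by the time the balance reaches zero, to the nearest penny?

£41.65

Promo months 1–12 at r₀ = 0%/12 = 0; months 13+ at r₁ = 24.4%/12 = 0.0203333.
After month 12 (no interest yet): B = £840.00 − 12·£40.00 = £360.00.
Then at r₁ with £40.00/mo: n₂ = −ln(1 − r₁·B/P)/ln(1+r₁) ≈ 10.04 → 11 more payments.
Total paid = 22·£40.00 + £1.65 = £881.65; interest = £881.65 − £840.00 = £41.65.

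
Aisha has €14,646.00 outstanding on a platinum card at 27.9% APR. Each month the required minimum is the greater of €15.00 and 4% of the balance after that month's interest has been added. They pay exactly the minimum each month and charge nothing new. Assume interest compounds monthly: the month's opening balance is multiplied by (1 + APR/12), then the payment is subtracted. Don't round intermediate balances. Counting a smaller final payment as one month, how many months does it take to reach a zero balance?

Monthly rate r = 27.9%/12 = 2.325% = 0.02325.
While 4% of the post-interest balance exceeds €15.00, each month B ← (B·(1+r))·(1 − 0.04), i.e. B shrinks by the factor (1+r)·0.96 = 0.98232.
This holds for months 1–207. Entering month 208 the balance is €364.83; 4% of the post-interest balance is now below €15.00, so the flat €15.00 minimum applies from here.
From month 208 a fixed €15.00 at rate r clears €364.83 in 37 more payments. Total: 207 + 37 = 244 months.

244 months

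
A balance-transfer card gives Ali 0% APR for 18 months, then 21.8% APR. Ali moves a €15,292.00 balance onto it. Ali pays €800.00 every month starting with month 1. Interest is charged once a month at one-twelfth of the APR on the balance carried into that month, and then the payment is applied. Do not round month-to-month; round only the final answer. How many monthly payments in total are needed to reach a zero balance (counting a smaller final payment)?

20 months

Promo months 1–18 at r₀ = 0%/12 = 0; months 19+ at r₁ = 21.8%/12 = 0.0181667.
After month 18 (no interest yet): B = €15,292.00 − 18·€800.00 = €892.00.
Then at r₁ with €800.00/mo: n₂ = −ln(1 − r₁·B/P)/ln(1+r₁) ≈ 1.14 → 2 more payments.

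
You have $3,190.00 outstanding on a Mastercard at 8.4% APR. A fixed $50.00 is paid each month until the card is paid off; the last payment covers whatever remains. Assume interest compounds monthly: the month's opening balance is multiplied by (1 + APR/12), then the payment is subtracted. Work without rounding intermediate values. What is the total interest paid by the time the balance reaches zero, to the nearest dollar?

Monthly rate r = 8.4%/12 = 0.7% = 0.007.
Payoff takes n = ⌈−ln(1 − rB₀/P)/ln(1+r)⌉ = ⌈84.820⌉ = 85 payments; the last is $41.04.
Total paid = 84·$50.00 + $41.04 = $4,241.04.
Total interest = total paid − principal = $4,241.04 − $3,190.00 = $1,051.04.

$1,051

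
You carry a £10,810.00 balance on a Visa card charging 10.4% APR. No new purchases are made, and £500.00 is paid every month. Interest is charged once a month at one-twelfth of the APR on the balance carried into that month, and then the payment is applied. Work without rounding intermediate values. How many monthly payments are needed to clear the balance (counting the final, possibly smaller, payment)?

Monthly rate r = 10.4%/12 = 0.866667% = 0.00866667.
Recurrence: B ← B·(1+r) − £500.00.
Month 1: interest £93.69; balance after payment £10,403.69.
Month 2: interest £90.17; balance after payment £9,993.85.
Closed form: n = −ln(1 − rB₀/P)/ln(1+r) = −ln(0.81263)/ln(1.00867) ≈ 24.044, so the balance reaches zero during payment 25.

25 payments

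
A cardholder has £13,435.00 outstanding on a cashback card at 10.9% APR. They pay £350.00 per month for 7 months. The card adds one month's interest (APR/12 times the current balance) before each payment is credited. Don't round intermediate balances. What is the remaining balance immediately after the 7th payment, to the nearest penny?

Monthly rate r = 10.9%/12 = 0.908333% = 0.00908333.
Each month: B ← B·(1+r) − £350.00.
Month 1: interest £122.03; balance after payment £13,207.03.
Month 2: interest £119.96; balance after payment £12,977.00.
Month 3: interest £117.87; balance after payment £12,744.87.
Month 4: interest £115.77; balance after payment £12,510.64.
Month 5: interest £113.64; balance after payment £12,274.28.
Month 6: interest £111.49; balance after payment £12,035.77.
Month 7: interest £109.32; balance after payment £11,795.09.

£11,795.09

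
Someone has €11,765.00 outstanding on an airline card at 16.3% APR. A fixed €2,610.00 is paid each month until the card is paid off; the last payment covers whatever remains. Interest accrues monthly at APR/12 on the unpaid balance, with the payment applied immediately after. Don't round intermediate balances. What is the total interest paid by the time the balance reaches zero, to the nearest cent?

Monthly rate r = 16.3%/12 = 1.35833% = 0.0135833.
Payoff takes n = ⌈−ln(1 − rB₀/P)/ln(1+r)⌉ = ⌈4.683⌉ = 5 payments; the last is €1,786.67.
Total paid = 4·€2,610.00 + €1,786.67 = €12,226.67.
Total interest = total paid − principal = €12,226.67 − €11,765.00 = €461.67.

€461.67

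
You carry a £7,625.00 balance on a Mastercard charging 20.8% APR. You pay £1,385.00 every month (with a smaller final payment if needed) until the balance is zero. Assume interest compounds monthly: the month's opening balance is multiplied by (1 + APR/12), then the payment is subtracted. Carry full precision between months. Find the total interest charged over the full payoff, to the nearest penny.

£459.64

Monthly rate r = 20.8%/12 = 1.73333% = 0.0173333.
Payoff takes n = ⌈−ln(1 − rB₀/P)/ln(1+r)⌉ = ⌈5.836⌉ = 6 payments; the last is £1,159.64.
Total paid = 5·£1,385.00 + £1,159.64 = £8,084.64.
Total interest = total paid − principal = £8,084.64 − £7,625.00 = £459.64.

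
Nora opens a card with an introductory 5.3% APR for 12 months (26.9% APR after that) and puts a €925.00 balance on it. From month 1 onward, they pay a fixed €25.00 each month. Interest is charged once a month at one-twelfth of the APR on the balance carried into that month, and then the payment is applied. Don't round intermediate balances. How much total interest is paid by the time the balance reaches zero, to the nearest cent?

Promo months 1–12 at r₀ = 5.3%/12 = 0.00441667; months 13+ at r₁ = 26.9%/12 = 0.0224167.
After month 12: iterate B ← B·(1+r₀) − €25.00 for 12 months → €667.84.
Then at r₁ with €25.00/mo: n₂ = −ln(1 − r₁·B/P)/ln(1+r₁) ≈ 41.20 → 42 more payments.
Total paid = 53·€25.00 + €5.04 = €1,330.04; interest = €1,330.04 − €925.00 = €405.04.

€405.04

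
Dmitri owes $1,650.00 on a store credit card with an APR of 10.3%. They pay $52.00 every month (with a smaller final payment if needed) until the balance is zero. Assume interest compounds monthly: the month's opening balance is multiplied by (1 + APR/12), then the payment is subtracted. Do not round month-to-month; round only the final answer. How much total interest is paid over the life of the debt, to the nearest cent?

$284.47

Monthly rate r = 10.3%/12 = 0.858333% = 0.00858333.
Payoff takes n = ⌈−ln(1 − rB₀/P)/ln(1+r)⌉ = ⌈37.201⌉ = 38 payments; the last is $10.47.
Total paid = 37·$52.00 + $10.47 = $1,934.47.
Total interest = total paid − principal = $1,934.47 − $1,650.00 = $284.47.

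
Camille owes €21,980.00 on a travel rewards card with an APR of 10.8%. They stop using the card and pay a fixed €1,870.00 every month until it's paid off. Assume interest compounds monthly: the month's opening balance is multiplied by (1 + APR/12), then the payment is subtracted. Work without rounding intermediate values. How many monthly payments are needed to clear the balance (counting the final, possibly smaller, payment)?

Monthly rate r = 10.8%/12 = 0.9% = 0.009.
Recurrence: B ← B·(1+r) − €1,870.00.
Month 1: interest €197.82; balance after payment €20,307.82.
Month 2: interest €182.77; balance after payment €18,620.59.
Closed form: n = −ln(1 − rB₀/P)/ln(1+r) = −ln(0.89421)/ln(1.009) ≈ 12.479, so the balance reaches zero during payment 13.

13 months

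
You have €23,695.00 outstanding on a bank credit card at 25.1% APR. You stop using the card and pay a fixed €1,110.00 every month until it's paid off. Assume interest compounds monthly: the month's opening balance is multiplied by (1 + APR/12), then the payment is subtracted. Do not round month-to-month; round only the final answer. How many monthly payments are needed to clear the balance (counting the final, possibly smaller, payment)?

Monthly rate r = 25.1%/12 = 2.09167% = 0.0209167.
Recurrence: B ← B·(1+r) − €1,110.00.
Month 1: interest €495.62; balance after payment €23,080.62.
Month 2: interest €482.77; balance after payment €22,453.39.
Closed form: n = −ln(1 − rB₀/P)/ln(1+r) = −ln(0.5535)/ln(1.02092) ≈ 28.574, so the balance reaches zero during payment 29.

29 months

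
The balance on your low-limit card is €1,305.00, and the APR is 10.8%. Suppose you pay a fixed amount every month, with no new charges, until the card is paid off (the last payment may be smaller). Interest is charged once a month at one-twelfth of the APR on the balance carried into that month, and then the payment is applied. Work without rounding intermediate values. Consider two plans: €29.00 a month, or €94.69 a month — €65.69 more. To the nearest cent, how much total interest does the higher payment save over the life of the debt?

Monthly rate r = 10.8%/12 = 0.9% = 0.009.
At €29.00/mo: n = ⌈−ln(1 − rB₀/P)/ln(1+r)⌉ = 58 payments (last €27.48); total interest = total paid − €1,305.00 = €375.48.
At €94.69/mo: 15 payments (last €73.99); total interest €94.65.
Interest saved = €375.48 − €94.65 = €280.83.

€280.83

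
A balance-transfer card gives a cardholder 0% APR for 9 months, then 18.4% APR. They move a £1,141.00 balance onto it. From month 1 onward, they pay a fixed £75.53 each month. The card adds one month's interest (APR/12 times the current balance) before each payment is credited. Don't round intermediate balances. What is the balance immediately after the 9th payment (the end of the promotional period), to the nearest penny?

£461.23

Promo months 1–9 at r₀ = 0%/12 = 0; months 10+ at r₁ = 18.4%/12 = 0.0153333.
After month 9 (no interest yet): B = £1,141.00 − 9·£75.53 = £461.23.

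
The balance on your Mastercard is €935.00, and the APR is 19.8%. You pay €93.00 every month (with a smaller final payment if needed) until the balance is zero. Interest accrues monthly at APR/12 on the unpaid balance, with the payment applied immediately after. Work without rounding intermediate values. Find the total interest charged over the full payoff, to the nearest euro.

Monthly rate r = 19.8%/12 = 1.65% = 0.0165.
Payoff takes n = ⌈−ln(1 − rB₀/P)/ln(1+r)⌉ = ⌈11.084⌉ = 12 payments; the last is €7.83.
Total paid = 11·€93.00 + €7.83 = €1,030.83.
Total interest = total paid − principal = €1,030.83 − €935.00 = €95.83.

€96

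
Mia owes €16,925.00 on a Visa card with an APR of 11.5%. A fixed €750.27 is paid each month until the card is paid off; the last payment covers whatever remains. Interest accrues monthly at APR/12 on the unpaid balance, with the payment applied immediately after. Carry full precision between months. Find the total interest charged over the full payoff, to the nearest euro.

€2,237

Monthly rate r = 11.5%/12 = 0.958333% = 0.00958333.
Payoff takes n = ⌈−ln(1 − rB₀/P)/ln(1+r)⌉ = ⌈25.539⌉ = 26 payments; the last is €405.30.
Total paid = 25·€750.27 + €405.30 = €19,162.05.
Total interest = total paid − principal = €19,162.05 − €16,925.00 = €2,237.05.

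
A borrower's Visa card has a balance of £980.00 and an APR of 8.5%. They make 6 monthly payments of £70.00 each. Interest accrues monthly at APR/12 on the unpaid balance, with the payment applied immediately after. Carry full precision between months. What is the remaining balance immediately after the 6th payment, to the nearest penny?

Monthly rate r = 8.5%/12 = 0.708333% = 0.00708333.
Each month: B ← B·(1+r) − £70.00.
Month 1: interest £6.94; balance after payment £916.94.
Month 2: interest £6.50; balance after payment £853.44.
Month 3: interest £6.05; balance after payment £789.48.
Month 4: interest £5.59; balance after payment £725.07.
Month 5: interest £5.14; balance after payment £660.21.
Month 6: interest £4.68; balance after payment £594.89.

£594.89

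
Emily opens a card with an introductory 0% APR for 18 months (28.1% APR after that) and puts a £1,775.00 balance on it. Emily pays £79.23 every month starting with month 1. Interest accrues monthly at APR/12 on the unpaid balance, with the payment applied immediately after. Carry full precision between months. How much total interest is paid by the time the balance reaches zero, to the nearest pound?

Promo months 1–18 at r₀ = 0%/12 = 0; months 19+ at r₁ = 28.1%/12 = 0.0234167.
After month 18 (no interest yet): B = £1,775.00 − 18·£79.23 = £348.86.
Then at r₁ with £79.23/mo: n₂ = −ln(1 − r₁·B/P)/ln(1+r₁) ≈ 4.70 → 5 more payments.
Total paid = 22·£79.23 + £55.75 = £1,798.81; interest = £1,798.81 − £1,775.00 = £23.81.

£24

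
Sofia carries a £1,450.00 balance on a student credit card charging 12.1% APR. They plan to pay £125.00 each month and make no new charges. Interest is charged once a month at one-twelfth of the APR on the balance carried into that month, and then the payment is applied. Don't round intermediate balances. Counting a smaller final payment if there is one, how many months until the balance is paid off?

13 payments

Monthly rate r = 12.1%/12 = 1.00833% = 0.0100833.
Recurrence: B ← B·(1+r) − £125.00.
Month 1: interest £14.62; balance after payment £1,339.62.
Month 2: interest £13.51; balance after payment £1,228.13.
Closed form: n = −ln(1 − rB₀/P)/ln(1+r) = −ln(0.88303)/ln(1.01008) ≈ 12.399, so the balance reaches zero during payment 13.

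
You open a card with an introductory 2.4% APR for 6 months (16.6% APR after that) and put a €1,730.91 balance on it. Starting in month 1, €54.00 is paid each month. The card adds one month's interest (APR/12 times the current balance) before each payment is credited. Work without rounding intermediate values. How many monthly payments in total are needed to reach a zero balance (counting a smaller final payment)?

40 payments

Promo months 1–6 at r₀ = 2.4%/12 = 0.002; months 7+ at r₁ = 16.6%/12 = 0.0138333.
After month 6: iterate B ← B·(1+r₀) − €54.00 for 6 months → €1,426.16.
Then at r₁ with €54.00/mo: n₂ = −ln(1 − r₁·B/P)/ln(1+r₁) ≈ 33.09 → 34 more payments.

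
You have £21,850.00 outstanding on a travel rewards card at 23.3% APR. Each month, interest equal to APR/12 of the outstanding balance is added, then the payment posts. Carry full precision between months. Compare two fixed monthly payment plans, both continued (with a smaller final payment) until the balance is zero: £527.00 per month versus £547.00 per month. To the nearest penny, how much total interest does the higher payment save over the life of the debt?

£2,298.17

Monthly rate r = 23.3%/12 = 1.94167% = 0.0194167.
At £527.00/mo: n = ⌈−ln(1 − rB₀/P)/ln(1+r)⌉ = 86 payments (last £9.51); total interest = total paid − £21,850.00 = £22,954.51.
At £547.00/mo: 78 payments (last £387.34); total interest £20,656.34.
Interest saved = £22,954.51 − £20,656.34 = £2,298.17.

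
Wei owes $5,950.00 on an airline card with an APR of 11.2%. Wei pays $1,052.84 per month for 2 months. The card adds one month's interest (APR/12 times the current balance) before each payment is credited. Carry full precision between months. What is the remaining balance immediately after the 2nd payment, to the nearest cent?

Monthly rate r = 11.2%/12 = 0.933333% = 0.00933333.
Each month: B ← B·(1+r) − $1,052.84.
Month 1: interest $55.53; balance after payment $4,952.69.
Month 2: interest $46.23; balance after payment $3,946.08.

$3,946.08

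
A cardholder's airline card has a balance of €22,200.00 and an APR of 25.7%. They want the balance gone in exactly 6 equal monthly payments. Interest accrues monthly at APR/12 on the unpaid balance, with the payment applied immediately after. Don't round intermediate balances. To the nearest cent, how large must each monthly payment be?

€3,982.24

Monthly rate r = 25.7%/12 = 2.14167% = 0.0214167.
Level-payment amortization: P = B₀·r / (1 − (1+r)^(−n)) = 22200.00·0.0214167 / (1 − 1.02142^(−6)).
Denominator 1 − (1+r)^(−6) = 0.119392541.
P = 475.45 / 0.119392541 ≈ 3982.24.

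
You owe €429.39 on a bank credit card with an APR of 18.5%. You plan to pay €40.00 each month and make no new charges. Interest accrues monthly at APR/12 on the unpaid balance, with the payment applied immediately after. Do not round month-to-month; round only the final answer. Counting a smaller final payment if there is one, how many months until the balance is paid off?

Monthly rate r = 18.5%/12 = 1.54167% = 0.0154167.
Recurrence: B ← B·(1+r) − €40.00.
Month 1: interest €6.62; balance after payment €396.01.
Month 2: interest €6.11; balance after payment €362.11.
Closed form: n = −ln(1 − rB₀/P)/ln(1+r) = −ln(0.83451)/ln(1.01542) ≈ 11.825, so the balance reaches zero during payment 12.

12 months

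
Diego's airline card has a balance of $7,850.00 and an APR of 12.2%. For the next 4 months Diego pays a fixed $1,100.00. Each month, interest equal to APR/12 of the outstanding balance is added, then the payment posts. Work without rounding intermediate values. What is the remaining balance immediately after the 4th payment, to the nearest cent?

$3,706.58

Monthly rate r = 12.2%/12 = 1.01667% = 0.0101667.
Each month: B ← B·(1+r) − $1,100.00.
Month 1: interest $79.81; balance after payment $6,829.81.
Month 2: interest $69.44; balance after payment $5,799.24.
Month 3: interest $58.96; balance after payment $4,758.20.
Month 4: interest $48.38; balance after payment $3,706.58.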